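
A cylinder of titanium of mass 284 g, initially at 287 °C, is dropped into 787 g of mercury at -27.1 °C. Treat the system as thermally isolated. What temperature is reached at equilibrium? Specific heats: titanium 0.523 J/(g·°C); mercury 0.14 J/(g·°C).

T_f ≈ 153.2 °C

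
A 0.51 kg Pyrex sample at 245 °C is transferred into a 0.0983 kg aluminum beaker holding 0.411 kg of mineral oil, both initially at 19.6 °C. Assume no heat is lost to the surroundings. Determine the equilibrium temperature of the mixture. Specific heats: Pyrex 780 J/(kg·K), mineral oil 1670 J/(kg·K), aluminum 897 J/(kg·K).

Net heat exchanged in the isolated system is zero:
0.51*780*(T − 245) + 0.411*1670*(T − 19.6) + 0.0983*897*(T − 19.6) = 0
397.8(T − 245) + 686.37(T − 19.6) + 88.18(T − 19.6) = 0
(397.8 + 686.37 + 88.18) T = 397.8*245 + 686.37*19.6 + 88.18*19.6
T = 112642/1172.3 ≈ 96.08 °C

T_f ≈ 96.1 °C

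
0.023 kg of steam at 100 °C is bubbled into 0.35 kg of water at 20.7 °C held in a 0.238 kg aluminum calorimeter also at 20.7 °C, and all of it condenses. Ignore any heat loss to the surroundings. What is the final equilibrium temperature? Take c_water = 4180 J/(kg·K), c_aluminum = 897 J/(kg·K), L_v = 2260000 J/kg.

T_f ≈ 54.3 °C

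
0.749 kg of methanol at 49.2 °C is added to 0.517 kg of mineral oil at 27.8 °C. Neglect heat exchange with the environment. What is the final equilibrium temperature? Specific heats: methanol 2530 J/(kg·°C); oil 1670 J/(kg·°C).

T_f ≈ 42.5 °C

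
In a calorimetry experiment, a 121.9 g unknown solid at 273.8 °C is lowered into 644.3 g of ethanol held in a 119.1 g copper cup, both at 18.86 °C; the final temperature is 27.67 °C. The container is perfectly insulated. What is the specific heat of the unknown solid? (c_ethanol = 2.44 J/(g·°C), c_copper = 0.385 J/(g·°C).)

c ≈ 0.475 J/(g·°C)

Taking heat into each body as positive, Σ m c ΔT = 0:
121.9×c×(27.67 − 273.8) + 644.3×2.44×(27.67 − 18.86) + 119.1×0.385×(27.67 − 18.86) = 0
-30003 c = -14254
c = -14254/-30003 ≈ 0.4751 J/(g·°C)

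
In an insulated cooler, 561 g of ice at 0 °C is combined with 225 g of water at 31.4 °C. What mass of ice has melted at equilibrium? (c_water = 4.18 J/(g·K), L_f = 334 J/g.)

m_melted ≈ 88.4 g

Cooling the water to 0 °C releases 225×4.18×31.4 = 29532 J.
Fully melting the ice requires m_ice L_f = 561×334 = 187374 J.
29532 J < 187374 J, so only part of the ice melts and the system sits at 0 °C.
m_melt = 29532 / L_f = 88.42 g.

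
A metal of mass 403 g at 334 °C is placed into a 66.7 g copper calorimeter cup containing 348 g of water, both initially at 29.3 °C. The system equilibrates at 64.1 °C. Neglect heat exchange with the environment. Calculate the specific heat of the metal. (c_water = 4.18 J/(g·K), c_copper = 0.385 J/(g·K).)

c ≈ 0.474 J/(g·K)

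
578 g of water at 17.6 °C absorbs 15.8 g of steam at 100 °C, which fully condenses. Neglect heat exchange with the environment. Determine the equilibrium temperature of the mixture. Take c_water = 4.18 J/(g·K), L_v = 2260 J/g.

Net heat exchanged in the isolated system is zero:
steam→water at 100 °C releases m L_v = 15.8·2260 = 35708; condensate cools 100→T: 15.8·4.18·(T − 100) = 66.04(T − 100); original water: 2416(T − 17.6)
2482.1 T = 35708 + 6604.4 + 42522 = 84835
T ≈ 34.18 °C — below 100 °C, confirming all the steam condensed.

T_f ≈ 34.2 °C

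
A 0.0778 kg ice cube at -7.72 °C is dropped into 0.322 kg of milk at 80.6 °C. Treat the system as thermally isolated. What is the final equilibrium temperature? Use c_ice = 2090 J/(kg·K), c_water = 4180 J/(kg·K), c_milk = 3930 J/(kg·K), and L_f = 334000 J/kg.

T_f ≈ 47.0 °C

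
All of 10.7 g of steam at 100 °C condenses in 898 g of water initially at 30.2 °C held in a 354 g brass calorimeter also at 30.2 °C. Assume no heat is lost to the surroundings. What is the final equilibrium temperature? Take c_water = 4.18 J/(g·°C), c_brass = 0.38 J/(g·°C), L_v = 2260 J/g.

T_f ≈ 37.1 °C

Energy conservation, ΣQ = 0:
latent heat released on condensation: 10.7×2260 = 24182
  condensed water 100 °C→T: 44.73(T − 100)
  original water: 3753.6(T − 30.2)
  cup: 134.52(T − 30.2)
3932.9 T = 24182 + 4472.6 + 117422 = 146077
T ≈ 37.14 °C, under the boiling point, so the assumption holds.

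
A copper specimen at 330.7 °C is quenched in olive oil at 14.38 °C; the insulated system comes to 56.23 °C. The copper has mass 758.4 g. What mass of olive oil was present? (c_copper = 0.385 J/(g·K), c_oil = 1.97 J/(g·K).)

m ≈ 972 g

|Q_copper| = |Q_oil|:
758.4·0.385·(330.7 − 56.23) = m·1.97·(56.23 − 14.38)
82.44 m = 80141  ⇒  m ≈ 972.1 g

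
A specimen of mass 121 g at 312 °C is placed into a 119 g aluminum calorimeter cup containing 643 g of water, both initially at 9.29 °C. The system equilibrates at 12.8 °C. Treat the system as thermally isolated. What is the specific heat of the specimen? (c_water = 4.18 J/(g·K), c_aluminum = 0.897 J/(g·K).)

c ≈ 0.271 J/(g·K)

Energy conservation, ΣQ = 0:
121×c×(12.8 − 312) + 643×4.18×(12.8 − 9.29) + 119×0.897×(12.8 − 9.29) = 0
-36203 c = -9808.6
c = -9808.6/-36203 ≈ 0.2709 J/(g·K)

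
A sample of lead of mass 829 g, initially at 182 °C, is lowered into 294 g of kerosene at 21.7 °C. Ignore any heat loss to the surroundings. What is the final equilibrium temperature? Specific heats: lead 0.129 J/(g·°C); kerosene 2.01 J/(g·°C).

Taking heat into each body as positive, Σ m c ΔT = 0:
829×0.129×(T − 182) + 294×2.01×(T − 21.7) = 0
106.94(T − 182) + 590.94(T − 21.7) = 0
(106.94 + 590.94) T = 106.94×182 + 590.94×21.7
T = 32287 / 697.88 = 46.3 °C

T_f ≈ 46.3 °C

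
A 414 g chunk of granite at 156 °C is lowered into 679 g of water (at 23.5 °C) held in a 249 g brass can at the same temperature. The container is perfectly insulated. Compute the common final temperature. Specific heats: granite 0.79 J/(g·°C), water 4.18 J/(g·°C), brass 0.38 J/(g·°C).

Conservation of energy gives ΣQ = 0:
414·0.79·(T − 156) + 679·4.18·(T − 23.5) + 249·0.38·(T − 23.5) = 0
3259.9 T = 119943
T = 119943/3259.9 ≈ 36.79 °C

T_f ≈ 36.8 °C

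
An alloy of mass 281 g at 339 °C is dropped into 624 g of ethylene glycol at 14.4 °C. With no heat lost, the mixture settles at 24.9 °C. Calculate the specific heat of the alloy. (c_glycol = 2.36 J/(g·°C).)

Heat gained plus heat lost sum to zero:
281×c×(24.9 − 339) + 624×2.36×(24.9 − 14.4) = 0
-88262 c = -15463
c = -15463/-88262 ≈ 0.1752 J/(g·°C)

c ≈ 0.175 J/(g·°C)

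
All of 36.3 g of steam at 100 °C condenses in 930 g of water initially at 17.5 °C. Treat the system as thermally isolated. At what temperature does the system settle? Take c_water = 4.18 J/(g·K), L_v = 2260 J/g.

T_f ≈ 40.9 °C

Net heat exchanged in the isolated system is zero:
steam→water at 100 °C releases m L_v = 36.3×2260 = 82038
  condensed water 100 °C→T: 151.73(T − 100)
  original water: 3887.4(T − 17.5)
4039.1 T = 82038 + 15173 + 68030 = 165241
T ≈ 40.91 °C (< 100 °C, so full condensation is consistent).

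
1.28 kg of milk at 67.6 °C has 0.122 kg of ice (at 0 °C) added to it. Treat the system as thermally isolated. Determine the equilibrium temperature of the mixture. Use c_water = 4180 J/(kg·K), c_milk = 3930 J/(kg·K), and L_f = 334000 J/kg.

Net heat exchanged in the isolated system is zero:
fusion: m_ice L_f = 0.122×334000 = 40748; warm the meltwater: 509.96 T; milk: 5030.4(T − 67.6)
5540.4 T = 340055 − 40748 = 299307
T ≈ 54.02 °C — above 0 °C, consistent with complete melting.

T_f ≈ 54.0 °C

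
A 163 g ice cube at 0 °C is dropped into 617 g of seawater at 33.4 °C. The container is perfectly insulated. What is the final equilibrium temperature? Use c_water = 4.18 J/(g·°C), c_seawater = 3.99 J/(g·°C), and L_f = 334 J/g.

Conservation of energy gives ΣQ = 0:
melt ice: 163×334 = 54442
  meltwater 0→T: 163×4.18×T = 681.34 T
  seawater: 2461.8(T − 33.4)
3143.2 T = 82225 − 54442 = 27783
T ≈ 8.84 °C. Since T > 0 °C, the all-ice-melts assumption holds.

T_f ≈ 8.8 °C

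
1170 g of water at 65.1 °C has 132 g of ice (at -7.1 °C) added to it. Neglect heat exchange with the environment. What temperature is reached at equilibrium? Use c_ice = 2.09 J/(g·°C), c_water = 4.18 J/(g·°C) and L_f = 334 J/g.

T_f ≈ 50.0 °C

Heat gained plus heat lost sum to zero:
ice -7.1→0 °C: 132×2.09×7.1 = 1958.7; fusion: m_ice L_f = 132×334 = 44088; warm the meltwater: 551.76 T; water cools: 1170×4.18×(T − 65.1) = 4890.6(T − 65.1)
5442.4 T = 318378 − 46047 = 272331
T ≈ 50.04 °C. Since T > 0 °C, the all-ice-melts assumption holds.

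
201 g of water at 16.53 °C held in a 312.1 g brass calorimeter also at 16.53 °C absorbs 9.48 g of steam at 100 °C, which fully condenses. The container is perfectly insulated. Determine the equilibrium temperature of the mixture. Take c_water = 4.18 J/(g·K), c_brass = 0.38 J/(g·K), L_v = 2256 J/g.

T_f ≈ 41.3 °C

Energy conservation, ΣQ = 0:
steam→water at 100 °C releases m L_v = 9.48·2256 = 21387
  condensate cools 100→T: 9.48·4.18·(T − 100) = 39.63(T − 100)
  water warms: 201·4.18·(T − 16.53) = 840.18(T − 16.53)
  cup: 118.6(T − 16.53)
998.4 T = 21387 + 3962.6 + 15849 = 41198
T ≈ 41.26 °C, under the boiling point, so the assumption holds.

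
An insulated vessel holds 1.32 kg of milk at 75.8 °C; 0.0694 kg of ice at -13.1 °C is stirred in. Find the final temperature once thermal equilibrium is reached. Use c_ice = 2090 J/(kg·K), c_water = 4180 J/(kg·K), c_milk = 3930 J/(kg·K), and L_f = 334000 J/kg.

T_f ≈ 67.2 °C

Setting the total heat transfer to zero:
warm ice to 0 °C: 0.0694×2090×(0 − (-13.1)) = 1900.1
  fusion: m_ice L_f = 0.0694×334000 = 23180
  meltwater 0→T: 0.0694×4180×T = 290.09 T
  milk cools: 1.32×3930×(T − 75.8) = 5187.6(T − 75.8)
5477.7 T = 393220 − 25080 = 368140
T ≈ 67.21 °C (positive, so assuming full melt was valid).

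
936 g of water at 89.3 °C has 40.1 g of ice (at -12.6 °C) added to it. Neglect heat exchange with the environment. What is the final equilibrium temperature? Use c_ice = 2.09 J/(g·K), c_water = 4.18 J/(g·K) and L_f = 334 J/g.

Let T be the final temperature. ΣQ_i = 0:
ice -12.6→0 °C: 40.1×2.09×12.6 = 1056; latent heat to melt: 40.1×334 = 13393; meltwater 0→T: 40.1×4.18×T = 167.62 T; water cools: 936×4.18×(T − 89.3) = 3912.5(T − 89.3)
4080.1 T = 349384 − 14449 = 334935
T ≈ 82.09 °C (positive, so assuming full melt was valid).

T_f ≈ 82.1 °C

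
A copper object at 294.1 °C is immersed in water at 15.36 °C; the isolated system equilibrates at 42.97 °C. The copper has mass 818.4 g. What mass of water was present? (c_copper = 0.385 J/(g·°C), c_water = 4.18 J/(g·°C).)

|Q_copper| = |Q_water|:
818.4×0.385×(294.1 − 42.97) = m×4.18×(42.97 − 15.36)
115.41 m = 79127  ⇒  m ≈ 685.6 g

m ≈ 686 g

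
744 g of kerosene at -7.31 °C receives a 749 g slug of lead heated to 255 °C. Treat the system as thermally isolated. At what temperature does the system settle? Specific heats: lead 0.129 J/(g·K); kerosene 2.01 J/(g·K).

T_f ≈ 8.6 °C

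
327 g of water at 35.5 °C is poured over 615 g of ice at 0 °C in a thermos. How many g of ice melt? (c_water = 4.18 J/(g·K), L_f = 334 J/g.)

Water can give up m c ΔT = 327×4.18×35.5 = 48524 J before reaching 0 °C.
Melting all 615 g of ice would need 615×334 = 205410 J.
Since 48524 < 205410 J, not all the ice melts; equilibrium is at 0 °C.
m_melted×334 = 48524  ⇒  m_melted ≈ 145.3 g.

m_melted ≈ 145 g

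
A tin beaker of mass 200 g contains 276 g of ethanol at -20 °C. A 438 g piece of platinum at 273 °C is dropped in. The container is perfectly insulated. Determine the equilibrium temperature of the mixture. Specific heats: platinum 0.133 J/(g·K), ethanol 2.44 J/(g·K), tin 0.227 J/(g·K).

T_f = Σ m_i c_i T_i / Σ m_i c_i:
T_f = (58.25·273 + 673.44·(-20) + 45.4·(-20)) / (58.25 + 673.44 + 45.4)
    = 1526.5 / 777.09 ≈ 1.96 °C

T_f ≈ 2.0 °C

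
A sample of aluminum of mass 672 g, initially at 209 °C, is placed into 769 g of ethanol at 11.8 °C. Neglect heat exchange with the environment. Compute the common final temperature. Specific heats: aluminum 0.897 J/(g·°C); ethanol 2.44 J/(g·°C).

T_f = Σ m_i c_i T_i / Σ m_i c_i:
T_f = (602.78×209 + 1876.4×11.8) / (602.78 + 1876.4)
    = 148123 / 2479.1 ≈ 59.75 °C

T_f ≈ 59.7 °C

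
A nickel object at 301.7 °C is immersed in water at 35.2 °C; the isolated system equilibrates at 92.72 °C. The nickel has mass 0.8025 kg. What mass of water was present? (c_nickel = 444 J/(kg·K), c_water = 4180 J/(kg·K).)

m ≈ 0.31 kg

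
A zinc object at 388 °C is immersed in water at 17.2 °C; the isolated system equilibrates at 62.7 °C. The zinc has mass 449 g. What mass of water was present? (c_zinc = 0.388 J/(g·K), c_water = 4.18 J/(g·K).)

Let T be the final temperature. ΣQ_i = 0:
449×0.388×(62.7 − 388) + m×4.18×(62.7 − 17.2) = 0
190.19 m = 56671
m = 56671/190.19 ≈ 298 g

m ≈ 298 g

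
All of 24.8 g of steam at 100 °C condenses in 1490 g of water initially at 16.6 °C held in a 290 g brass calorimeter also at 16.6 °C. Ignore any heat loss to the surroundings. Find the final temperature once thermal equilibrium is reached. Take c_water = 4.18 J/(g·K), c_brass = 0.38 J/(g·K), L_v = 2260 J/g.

Sum of m c ΔT and latent-heat terms is zero:
latent heat released on condensation: 24.8×2260 = 56048
  condensed water 100 °C→T: 103.66(T − 100)
  water warms: 1490×4.18×(T − 16.6) = 6228.2(T − 16.6)
  brass cup: 290×0.38×(T − 16.6) = 110.2(T − 16.6)
6442.1 T = 56048 + 10366 + 105217 = 171632
T ≈ 26.64 °C (< 100 °C, so full condensation is consistent).

T_f ≈ 26.6 °C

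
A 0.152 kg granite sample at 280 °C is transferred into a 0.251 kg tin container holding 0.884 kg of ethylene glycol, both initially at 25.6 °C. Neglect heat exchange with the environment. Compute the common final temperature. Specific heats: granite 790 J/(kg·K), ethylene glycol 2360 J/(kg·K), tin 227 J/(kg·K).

T_f ≈ 39.1 °C

Taking heat into each body as positive, Σ m c ΔT = 0:
0.152*790*(T − 280) + 0.884*2360*(T − 25.6) + 0.251*227*(T − 25.6) = 0
120.08(T − 280) + 2086.2(T − 25.6) + 56.98(T − 25.6) = 0
2263.3 T = 88489
T ≈ 39.10 °C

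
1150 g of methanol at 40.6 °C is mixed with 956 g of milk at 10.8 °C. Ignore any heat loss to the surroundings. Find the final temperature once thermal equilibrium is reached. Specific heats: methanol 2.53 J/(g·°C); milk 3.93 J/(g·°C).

T_f ≈ 23.8 °C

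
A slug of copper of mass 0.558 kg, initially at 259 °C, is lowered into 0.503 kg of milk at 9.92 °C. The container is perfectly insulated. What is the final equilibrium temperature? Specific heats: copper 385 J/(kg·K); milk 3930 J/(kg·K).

T_f ≈ 34.3 °C

Energy conservation, ΣQ = 0:
0.558×385×(T − 259) + 0.503×3930×(T − 9.92) = 0
214.83(T − 259) + 1976.8(T − 9.92) = 0
2191.6 T = 75251
T = 75251/2191.6 ≈ 34.34 °C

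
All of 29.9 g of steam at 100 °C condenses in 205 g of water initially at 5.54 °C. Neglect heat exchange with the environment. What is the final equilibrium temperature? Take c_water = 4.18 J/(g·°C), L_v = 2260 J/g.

T_f ≈ 86.4 °C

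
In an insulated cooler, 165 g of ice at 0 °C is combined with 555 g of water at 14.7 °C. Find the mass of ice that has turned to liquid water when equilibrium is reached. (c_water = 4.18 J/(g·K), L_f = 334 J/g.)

m_melted ≈ 102 g

Cooling the water to 0 °C releases 555·4.18·14.7 = 34103 J.
Melting all 165 g of ice would need 165·334 = 55110 J.
That's not enough to melt it all — equilibrium is at 0 °C with ice remaining.
m_melted·334 = 34103  ⇒  m_melted ≈ 102.1 g.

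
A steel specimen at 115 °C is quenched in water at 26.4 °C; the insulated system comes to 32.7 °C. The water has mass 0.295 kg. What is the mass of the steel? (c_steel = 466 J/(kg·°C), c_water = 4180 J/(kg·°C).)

m ≈ 0.203 kg

|Q_steel| = |Q_water|:
m·466·(115 − 32.7) = 0.295·4180·(32.7 − 26.4)
38352 m = 7768.5  ⇒  m ≈ 0.2026 kg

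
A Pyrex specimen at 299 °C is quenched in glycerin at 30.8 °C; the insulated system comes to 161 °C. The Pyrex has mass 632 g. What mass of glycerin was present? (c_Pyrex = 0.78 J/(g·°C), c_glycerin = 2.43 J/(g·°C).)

m ≈ 215 g

Let T be the final temperature. ΣQ_i = 0:
632×0.78×(161 − 299) + m×2.43×(161 − 30.8) = 0
316.39 m = 68028
m = 68028/316.39 ≈ 215 g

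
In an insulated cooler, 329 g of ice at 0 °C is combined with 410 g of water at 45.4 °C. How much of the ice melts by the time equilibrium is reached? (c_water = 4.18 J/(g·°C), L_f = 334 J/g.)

m_melted ≈ 233 g

Water can give up m c ΔT = 410·4.18·45.4 = 77807 J before reaching 0 °C.
Fully melting the ice requires m_ice L_f = 329·334 = 109886 J.
77807 J < 109886 J, so only part of the ice melts and the system sits at 0 °C.
m_melt = 77807 / L_f = 233 g.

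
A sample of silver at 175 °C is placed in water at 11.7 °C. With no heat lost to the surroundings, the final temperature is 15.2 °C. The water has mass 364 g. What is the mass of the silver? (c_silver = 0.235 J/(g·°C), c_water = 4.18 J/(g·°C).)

m ≈ 142 g

Let T be the final temperature. ΣQ_i = 0:
m·0.235·(15.2 − 175) + 364·4.18·(15.2 − 11.7) = 0
-37.55 m = -5325.3
m = -5325.3/-37.55 ≈ 141.8 g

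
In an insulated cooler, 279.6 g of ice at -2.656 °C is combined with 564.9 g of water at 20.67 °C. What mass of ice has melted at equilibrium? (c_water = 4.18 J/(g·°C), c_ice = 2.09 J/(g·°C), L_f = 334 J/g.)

Heat available from the water dropping to 0 °C: 564.9·4.18·20.67 = 48808 J.
Warming the ice to 0 °C takes 279.6·2.09·2.656 = 1552.1 J, leaving 47256 J for melting.
Melting all 279.6 g of ice would need 279.6·334 = 93386 J.
Since 47256 < 93386 J, not all the ice melts; equilibrium is at 0 °C.
m_melt = 47256 / L_f = 141.5 g.

m_melted ≈ 141 g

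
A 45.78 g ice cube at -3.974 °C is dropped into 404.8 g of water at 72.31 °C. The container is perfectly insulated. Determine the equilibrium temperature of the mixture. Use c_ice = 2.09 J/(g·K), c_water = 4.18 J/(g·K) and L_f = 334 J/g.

Energy balance with sensible and latent terms:
ice -3.974→0 °C: 45.78×2.09×3.974 = 380.23
  melt ice: 45.78×334 = 15291
  warm the meltwater: 191.36 T
  water cools: 404.8×4.18×(T − 72.31) = 1692.1(T − 72.31)
1883.4 T = 122353 − 15671 = 106682
T ≈ 56.64 °C — above 0 °C, consistent with complete melting.

T_f ≈ 56.6 °C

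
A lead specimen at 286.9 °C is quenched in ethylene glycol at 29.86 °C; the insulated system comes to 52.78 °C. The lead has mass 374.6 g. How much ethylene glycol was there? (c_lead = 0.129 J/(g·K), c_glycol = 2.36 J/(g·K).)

Heat lost by the lead = heat gained by the glycol:
374.6×0.129×(286.9 − 52.78) = m×2.36×(52.78 − 29.86)
54.09 m = 11313  ⇒  m ≈ 209.2 g

m ≈ 209 g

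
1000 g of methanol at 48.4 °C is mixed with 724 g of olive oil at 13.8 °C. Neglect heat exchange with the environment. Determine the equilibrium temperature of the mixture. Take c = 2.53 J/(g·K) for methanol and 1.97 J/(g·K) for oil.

T_f ≈ 35.9 °C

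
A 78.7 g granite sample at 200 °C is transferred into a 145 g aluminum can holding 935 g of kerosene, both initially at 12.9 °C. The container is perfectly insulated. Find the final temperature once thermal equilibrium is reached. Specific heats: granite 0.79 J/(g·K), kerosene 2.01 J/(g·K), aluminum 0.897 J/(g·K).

T_f ≈ 18.5 °C

Heat gained plus heat lost sum to zero:
78.7·0.79·(T − 200) + 935·2.01·(T − 12.9) + 145·0.897·(T − 12.9) = 0
62.17(T − 200) + 1879.3(T − 12.9) + 130.06(T − 12.9) = 0
2071.6 T = 38356
T ≈ 18.52 °C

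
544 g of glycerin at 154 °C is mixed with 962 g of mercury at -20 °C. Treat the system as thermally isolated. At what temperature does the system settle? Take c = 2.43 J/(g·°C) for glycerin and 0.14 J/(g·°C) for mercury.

T_f ≈ 137.9 °C

Heat gained plus heat lost sum to zero:
544*2.43*(T − 154) + 962*0.14*(T − (-20)) = 0
1456.6 T = 200882
T ≈ 137.91 °C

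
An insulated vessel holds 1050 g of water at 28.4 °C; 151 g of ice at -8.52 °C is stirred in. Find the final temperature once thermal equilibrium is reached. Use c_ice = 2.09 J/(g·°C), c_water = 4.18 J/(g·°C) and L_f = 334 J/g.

T_f ≈ 14.2 °C

Setting the total heat transfer to zero:
warm ice to 0 °C: 151×2.09×(0 − (-8.52)) = 2688.8; melt ice: 151×334 = 50434; warm the meltwater: 631.18 T; water cools: 1050×4.18×(T − 28.4) = 4389(T − 28.4)
5020.2 T = 124648 − 53123 = 71525
T ≈ 14.25 °C — above 0 °C, consistent with complete melting.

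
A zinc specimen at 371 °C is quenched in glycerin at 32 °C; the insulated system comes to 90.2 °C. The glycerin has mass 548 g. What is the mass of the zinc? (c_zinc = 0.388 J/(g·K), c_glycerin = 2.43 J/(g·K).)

m ≈ 711 g

Energy conservation, ΣQ = 0:
m×0.388×(90.2 − 371) + 548×2.43×(90.2 − 32) = 0
-108.95 m = -77501
m = -77501/-108.95 ≈ 711.3 g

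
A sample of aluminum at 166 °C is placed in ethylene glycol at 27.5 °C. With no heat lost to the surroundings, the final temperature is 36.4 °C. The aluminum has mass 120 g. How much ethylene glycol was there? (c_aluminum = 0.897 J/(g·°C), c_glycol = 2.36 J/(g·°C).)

m ≈ 664 g

|Q_aluminum| = |Q_glycol|:
120×0.897×(166 − 36.4) = m×2.36×(36.4 − 27.5)
21 m = 13950  ⇒  m ≈ 664.2 g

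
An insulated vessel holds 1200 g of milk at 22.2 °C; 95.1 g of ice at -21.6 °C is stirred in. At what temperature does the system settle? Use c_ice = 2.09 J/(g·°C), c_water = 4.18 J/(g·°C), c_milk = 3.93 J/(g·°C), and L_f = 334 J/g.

T_f ≈ 13.4 °C

Conservation of energy gives ΣQ = 0:
ice -21.6→0 °C: 95.1×2.09×21.6 = 4293.2; fusion: m_ice L_f = 95.1×334 = 31763; meltwater 0→T: 95.1×4.18×T = 397.52 T; milk cools: 1200×3.93×(T − 22.2) = 4716(T − 22.2)
5113.5 T = 104695 − 36057 = 68639
T ≈ 13.42 °C (positive, so assuming full melt was valid).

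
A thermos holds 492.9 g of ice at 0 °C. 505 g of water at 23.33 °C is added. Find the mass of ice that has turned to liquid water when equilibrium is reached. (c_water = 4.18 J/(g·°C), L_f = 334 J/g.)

m_melted ≈ 147 g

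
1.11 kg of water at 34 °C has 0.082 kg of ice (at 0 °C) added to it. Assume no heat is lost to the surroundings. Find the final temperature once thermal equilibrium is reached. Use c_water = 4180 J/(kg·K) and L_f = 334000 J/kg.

T_f ≈ 26.2 °C

Setting the total heat transfer to zero:
latent heat to melt: 0.082×334000 = 27388; meltwater 0→T: 0.082×4180×T = 342.76 T; water cools: 1.11×4180×(T − 34) = 4639.8(T − 34)
4982.6 T = 157753 − 27388 = 130365
T ≈ 26.16 °C (positive, so assuming full melt was valid).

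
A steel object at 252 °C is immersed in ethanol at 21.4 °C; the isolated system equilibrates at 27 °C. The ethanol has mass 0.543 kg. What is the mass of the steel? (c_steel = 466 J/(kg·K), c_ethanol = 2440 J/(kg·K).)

m ≈ 0.0708 kg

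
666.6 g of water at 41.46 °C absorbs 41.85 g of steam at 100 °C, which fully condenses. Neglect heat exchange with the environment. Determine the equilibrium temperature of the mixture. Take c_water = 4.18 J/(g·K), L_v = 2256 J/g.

T_f ≈ 76.8 °C

Conservation of energy gives ΣQ = 0:
steam→water at 100 °C releases m L_v = 41.85×2256 = 94414
  condensed water 100 °C→T: 174.93(T − 100)
  original water: 2786.4(T − 41.46)
2961.3 T = 94414 + 17493 + 115524 = 227431
T ≈ 76.80 °C — below 100 °C, confirming all the steam condensed.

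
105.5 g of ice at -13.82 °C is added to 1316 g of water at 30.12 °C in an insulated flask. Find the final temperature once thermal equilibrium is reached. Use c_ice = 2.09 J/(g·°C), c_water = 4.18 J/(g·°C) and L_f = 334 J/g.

Setting the total heat transfer to zero:
warm ice to 0 °C: 105.5×2.09×(0 − (-13.82)) = 3047.2; fusion: m_ice L_f = 105.5×334 = 35237; warm the meltwater: 440.99 T; water: 5500.9(T − 30.12)
5941.9 T = 165687 − 38284 = 127402
T ≈ 21.44 °C. Since T > 0 °C, the all-ice-melts assumption holds.

T_f ≈ 21.4 °C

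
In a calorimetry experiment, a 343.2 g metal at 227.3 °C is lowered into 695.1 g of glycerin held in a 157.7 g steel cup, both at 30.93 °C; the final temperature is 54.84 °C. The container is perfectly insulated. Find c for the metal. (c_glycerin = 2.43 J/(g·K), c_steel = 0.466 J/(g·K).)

Conservation of energy gives ΣQ = 0:
343.2×c×(54.84 − 227.3) + 695.1×2.43×(54.84 − 30.93) + 157.7×0.466×(54.84 − 30.93) = 0
-59188 c = -42143
c = -42143/-59188 ≈ 0.712 J/(g·K)

c ≈ 0.712 J/(g·K)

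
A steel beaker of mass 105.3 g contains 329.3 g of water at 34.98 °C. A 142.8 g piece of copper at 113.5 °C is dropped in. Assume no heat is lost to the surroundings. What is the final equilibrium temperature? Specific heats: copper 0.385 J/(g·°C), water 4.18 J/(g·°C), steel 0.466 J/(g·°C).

Conservation of energy gives ΣQ = 0:
142.8×0.385×(T − 113.5) + 329.3×4.18×(T − 34.98) + 105.3×0.466×(T − 34.98) = 0
54.98(T − 113.5) + 1376.5(T − 34.98) + 49.07(T − 34.98) = 0
(54.98 + 1376.5 + 49.07) T = 54.98×113.5 + 1376.5×34.98 + 49.07×34.98
T = 56106 / 1480.5 = 37.9 °C

T_f ≈ 37.9 °C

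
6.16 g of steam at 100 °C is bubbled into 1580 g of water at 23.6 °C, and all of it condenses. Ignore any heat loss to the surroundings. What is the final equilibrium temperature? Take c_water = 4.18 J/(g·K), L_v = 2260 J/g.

T_f ≈ 26.0 °C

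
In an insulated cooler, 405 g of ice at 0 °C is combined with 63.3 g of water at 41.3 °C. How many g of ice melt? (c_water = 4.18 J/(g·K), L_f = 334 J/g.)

Heat available from the water dropping to 0 °C: 63.3×4.18×41.3 = 10928 J.
To melt every bit of ice: 405×334 = 135270 J.
10928 J < 135270 J, so only part of the ice melts and the system sits at 0 °C.
m_melted×334 = 10928  ⇒  m_melted ≈ 32.72 g.

m_melted ≈ 32.7 g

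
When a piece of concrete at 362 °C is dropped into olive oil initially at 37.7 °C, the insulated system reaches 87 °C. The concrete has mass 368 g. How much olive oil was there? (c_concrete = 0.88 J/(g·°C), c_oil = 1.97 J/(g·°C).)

m ≈ 917 g

Heat lost by the concrete = heat gained by the oil:
368·0.88·(362 − 87) = m·1.97·(87 − 37.7)
97.12 m = 89056  ⇒  m ≈ 917 g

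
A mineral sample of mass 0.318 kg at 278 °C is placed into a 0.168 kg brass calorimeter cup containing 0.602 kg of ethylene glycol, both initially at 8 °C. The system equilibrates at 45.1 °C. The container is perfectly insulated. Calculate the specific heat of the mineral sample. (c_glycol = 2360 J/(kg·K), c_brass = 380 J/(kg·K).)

c ≈ 744 J/(kg·K)

Taking heat into each body as positive, Σ m c ΔT = 0:
0.318·c·(45.1 − 278) + 0.602·2360·(45.1 − 8) + 0.168·380·(45.1 − 8) = 0
-74.06 c = -55077
c = -55077/-74.06 ≈ 743.7 J/(kg·K)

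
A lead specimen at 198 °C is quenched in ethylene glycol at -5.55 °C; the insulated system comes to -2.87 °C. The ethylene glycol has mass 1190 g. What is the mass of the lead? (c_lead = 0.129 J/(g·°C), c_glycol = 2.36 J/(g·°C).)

Heat lost by the lead = heat gained by the glycol:
m×0.129×(198 − -2.87) = 1190×2.36×(-2.87 − (-5.55))
25.91 m = 7526.5  ⇒  m ≈ 290.5 g

m ≈ 290 g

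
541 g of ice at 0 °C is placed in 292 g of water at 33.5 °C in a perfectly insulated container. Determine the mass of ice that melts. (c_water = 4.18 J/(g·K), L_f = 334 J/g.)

m_melted ≈ 122 g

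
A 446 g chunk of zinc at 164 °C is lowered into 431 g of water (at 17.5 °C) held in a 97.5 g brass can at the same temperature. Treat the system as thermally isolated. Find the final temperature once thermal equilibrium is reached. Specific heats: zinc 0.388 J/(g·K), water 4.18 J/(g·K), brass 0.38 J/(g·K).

Let T be the final temperature. ΣQ_i = 0:
446×0.388×(T − 164) + 431×4.18×(T − 17.5) + 97.5×0.38×(T − 17.5) = 0
173.05(T − 164) + 1801.6(T − 17.5) + 37.05(T − 17.5) = 0
(173.05 + 1801.6 + 37.05) T = 173.05×164 + 1801.6×17.5 + 37.05×17.5
T = 60556 / 2011.7 = 30.1 °C

T_f ≈ 30.1 °C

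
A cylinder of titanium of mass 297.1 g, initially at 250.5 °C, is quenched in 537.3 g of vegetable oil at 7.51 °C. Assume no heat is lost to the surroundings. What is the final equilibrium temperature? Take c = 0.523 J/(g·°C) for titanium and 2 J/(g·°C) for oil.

T_f ≈ 38.2 °C

|Q_titanium| = |Q_oil|:
297.1×0.523×(250.5 − T) = 537.3×2×(T − 7.51)
155.38(250.5 − T) = 1074.6(T − 7.51)
1230 T = 46994  ⇒  T ≈ 38.21 °C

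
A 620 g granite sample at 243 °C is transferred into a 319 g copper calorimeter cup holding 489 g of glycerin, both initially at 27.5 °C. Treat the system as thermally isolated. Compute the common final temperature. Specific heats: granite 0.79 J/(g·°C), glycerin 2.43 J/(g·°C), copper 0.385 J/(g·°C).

T_f ≈ 86.1 °C

T_f = Σ m_i c_i T_i / Σ m_i c_i:
T_f = (489.8*243 + 1188.3*27.5 + 122.81*27.5) / (489.8 + 1188.3 + 122.81)
    = 155076 / 1800.9 ≈ 86.11 °C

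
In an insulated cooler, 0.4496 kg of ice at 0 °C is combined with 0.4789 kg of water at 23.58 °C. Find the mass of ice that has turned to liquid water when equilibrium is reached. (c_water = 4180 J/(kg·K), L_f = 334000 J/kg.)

m_melted ≈ 0.141 kg

Heat available from the water dropping to 0 °C: 0.4789×4180×23.58 = 47202 J.
To melt every bit of ice: 0.4496×334000 = 150166 J.
That's not enough to melt it all — equilibrium is at 0 °C with ice remaining.
m_melted×334000 = 47202  ⇒  m_melted ≈ 0.1413 kg.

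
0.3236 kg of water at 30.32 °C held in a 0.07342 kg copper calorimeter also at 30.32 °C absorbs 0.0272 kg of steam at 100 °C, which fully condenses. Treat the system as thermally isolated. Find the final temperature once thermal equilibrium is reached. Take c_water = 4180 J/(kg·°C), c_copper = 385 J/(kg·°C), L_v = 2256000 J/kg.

Let T be the final temperature. ΣQ_i = 0:
steam→water at 100 °C releases m L_v = 0.0272×2256000 = 61363; condensed water 100 °C→T: 113.7(T − 100); original water: 1352.6(T − 30.32); copper cup: 0.07342×385×(T − 30.32) = 28.27(T − 30.32)
1494.6 T = 61363 + 11370 + 41869 = 114602
T ≈ 76.68 °C, under the boiling point, so the assumption holds.

T_f ≈ 76.7 °C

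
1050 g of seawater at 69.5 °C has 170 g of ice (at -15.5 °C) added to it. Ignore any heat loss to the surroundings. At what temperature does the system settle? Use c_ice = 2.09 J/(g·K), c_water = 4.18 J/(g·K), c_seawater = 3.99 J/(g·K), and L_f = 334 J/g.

T_f ≈ 46.7 °C

Heat gained plus heat lost sum to zero:
ice -15.5→0 °C: 170×2.09×15.5 = 5507.1; latent heat to melt: 170×334 = 56780; meltwater 0→T: 170×4.18×T = 710.6 T; seawater cools: 1050×3.99×(T − 69.5) = 4189.5(T − 69.5)
4900.1 T = 291170 − 62287 = 228883
T ≈ 46.71 °C — above 0 °C, consistent with complete melting.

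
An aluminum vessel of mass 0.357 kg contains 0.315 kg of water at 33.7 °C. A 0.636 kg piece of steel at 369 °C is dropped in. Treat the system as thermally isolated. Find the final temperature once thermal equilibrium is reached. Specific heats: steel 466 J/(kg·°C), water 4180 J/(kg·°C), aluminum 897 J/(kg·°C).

T_f is the heat-capacity-weighted average of the initial temperatures:
T_f = (296.38*369 + 1316.7*33.7 + 320.23*33.7) / (296.38 + 1316.7 + 320.23)
    = 164527 / 1933.3 ≈ 85.10 °C

T_f ≈ 85.1 °C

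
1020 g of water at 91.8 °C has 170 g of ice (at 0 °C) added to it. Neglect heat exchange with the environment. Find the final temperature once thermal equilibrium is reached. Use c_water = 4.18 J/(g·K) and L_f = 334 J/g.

Net heat exchanged in the isolated system is zero:
latent heat to melt: 170×334 = 56780; warm the meltwater: 710.6 T; water: 4263.6(T − 91.8)
4974.2 T = 391398 − 56780 = 334618
T ≈ 67.27 °C — above 0 °C, consistent with complete melting.

T_f ≈ 67.3 °C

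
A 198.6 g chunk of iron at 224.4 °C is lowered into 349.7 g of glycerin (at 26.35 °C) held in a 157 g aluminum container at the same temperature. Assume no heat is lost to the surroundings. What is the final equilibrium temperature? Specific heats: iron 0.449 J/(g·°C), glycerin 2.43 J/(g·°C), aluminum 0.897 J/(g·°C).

Let T be the final temperature. ΣQ_i = 0:
198.6·0.449·(T − 224.4) + 349.7·2.43·(T − 26.35) + 157·0.897·(T − 26.35) = 0
89.17(T − 224.4) + 849.77(T − 26.35) + 140.83(T − 26.35) = 0
1079.8 T = 46112
T ≈ 42.71 °C

T_f ≈ 42.7 °C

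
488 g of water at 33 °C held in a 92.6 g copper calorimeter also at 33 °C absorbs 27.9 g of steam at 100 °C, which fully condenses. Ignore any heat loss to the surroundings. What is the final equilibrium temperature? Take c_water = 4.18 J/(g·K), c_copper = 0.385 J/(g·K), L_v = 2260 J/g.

Energy conservation, ΣQ = 0:
latent heat released on condensation: 27.9×2260 = 63054
  condensed water 100 °C→T: 116.62(T − 100)
  original water: 2039.8(T − 33)
  cup: 35.65(T − 33)
2192.1 T = 63054 + 11662 + 68491 = 143207
T ≈ 65.33 °C — below 100 °C, confirming all the steam condensed.

T_f ≈ 65.3 °C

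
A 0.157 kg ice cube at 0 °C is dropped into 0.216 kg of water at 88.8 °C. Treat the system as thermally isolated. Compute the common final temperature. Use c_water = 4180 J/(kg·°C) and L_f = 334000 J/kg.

T_f ≈ 17.8 °C

Heat gained plus heat lost sum to zero:
melt ice: 0.157·334000 = 52438
  warm the meltwater: 656.26 T
  water: 902.88(T − 88.8)
1559.1 T = 80176 − 52438 = 27738
T ≈ 17.79 °C — above 0 °C, consistent with complete melting.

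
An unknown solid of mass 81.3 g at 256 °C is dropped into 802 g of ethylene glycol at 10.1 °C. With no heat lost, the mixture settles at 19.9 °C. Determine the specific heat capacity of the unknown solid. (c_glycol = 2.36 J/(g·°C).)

m_s c (T_s − T_f) = m_glycol c_glycol (T_f − T_0):
81.3·c·(256 − 19.9) = 802·2.36·(19.9 − 10.1)
19195 c = 18549  ⇒  c ≈ 0.9663 J/(g·°C)

c ≈ 0.966 J/(g·°C)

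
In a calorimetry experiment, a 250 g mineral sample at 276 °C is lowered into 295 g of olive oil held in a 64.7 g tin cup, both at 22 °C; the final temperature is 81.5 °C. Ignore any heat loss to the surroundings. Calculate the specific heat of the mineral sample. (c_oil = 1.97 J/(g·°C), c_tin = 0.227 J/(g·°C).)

c ≈ 0.729 J/(g·°C)

Energy conservation, ΣQ = 0:
250·c·(81.5 − 276) + 295·1.97·(81.5 − 22) + 64.7·0.227·(81.5 − 22) = 0
-48625 c = -35452
c = -35452/-48625 ≈ 0.7291 J/(g·°C)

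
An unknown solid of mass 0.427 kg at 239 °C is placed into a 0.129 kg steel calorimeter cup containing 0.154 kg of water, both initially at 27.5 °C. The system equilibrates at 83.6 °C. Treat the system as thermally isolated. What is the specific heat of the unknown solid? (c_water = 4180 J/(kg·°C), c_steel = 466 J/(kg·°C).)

Net heat exchanged in the isolated system is zero:
0.427×c×(83.6 − 239) + 0.154×4180×(83.6 − 27.5) + 0.129×466×(83.6 − 27.5) = 0
-66.36 c = -39485
c = -39485/-66.36 ≈ 595.1 J/(kg·°C)

c ≈ 595 J/(kg·°C)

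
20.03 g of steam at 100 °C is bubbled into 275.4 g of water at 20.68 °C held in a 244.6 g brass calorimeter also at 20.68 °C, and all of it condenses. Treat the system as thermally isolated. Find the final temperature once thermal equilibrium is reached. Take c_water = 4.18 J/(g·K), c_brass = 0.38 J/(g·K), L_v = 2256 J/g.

T_f ≈ 59.7 °C

Net heat exchanged in the isolated system is zero:
condense steam: −20.03·2256 = −45188
  condensate cools 100→T: 20.03·4.18·(T − 100) = 83.73(T − 100)
  water warms: 275.4·4.18·(T − 20.68) = 1151.2(T − 20.68)
  brass cup: 244.6·0.38·(T − 20.68) = 92.95(T − 20.68)
1327.8 T = 45188 + 8372.5 + 25728 = 79289
T ≈ 59.71 °C — below 100 °C, confirming all the steam condensed.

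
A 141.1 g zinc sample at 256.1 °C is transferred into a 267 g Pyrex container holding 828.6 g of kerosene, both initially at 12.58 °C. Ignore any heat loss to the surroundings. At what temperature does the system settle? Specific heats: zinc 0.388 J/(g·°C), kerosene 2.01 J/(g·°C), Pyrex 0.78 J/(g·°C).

T_f ≈ 19.5 °C

Setting the total heat transfer to zero:
141.1*0.388*(T − 256.1) + 828.6*2.01*(T − 12.58) + 267*0.78*(T − 12.58) = 0
54.75(T − 256.1) + 1665.5(T − 12.58) + 208.26(T − 12.58) = 0
(54.75 + 1665.5 + 208.26) T = 54.75*256.1 + 1665.5*12.58 + 208.26*12.58
T ≈ 19.49 °C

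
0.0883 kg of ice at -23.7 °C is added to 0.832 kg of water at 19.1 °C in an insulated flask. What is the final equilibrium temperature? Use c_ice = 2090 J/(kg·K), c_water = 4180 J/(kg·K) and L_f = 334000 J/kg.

T_f ≈ 8.5 °C

Conservation of energy gives ΣQ = 0:
warm ice to 0 °C: 0.0883·2090·(0 − (-23.7)) = 4373.8
  melt ice: 0.0883·334000 = 29492
  warm the meltwater: 369.09 T
  water: 3477.8(T − 19.1)
3846.9 T = 66425 − 33866 = 32559
T ≈ 8.46 °C. Since T > 0 °C, the all-ice-melts assumption holds.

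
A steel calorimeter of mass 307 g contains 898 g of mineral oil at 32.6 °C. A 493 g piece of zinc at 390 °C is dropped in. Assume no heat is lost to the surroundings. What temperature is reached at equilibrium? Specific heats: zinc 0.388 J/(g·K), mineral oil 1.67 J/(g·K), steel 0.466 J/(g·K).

T_f ≈ 69.9 °C

Energy conservation, ΣQ = 0:
493*0.388*(T − 390) + 898*1.67*(T − 32.6) + 307*0.466*(T − 32.6) = 0
1834 T = 128153
T = 128153 / 1834 = 69.9 °C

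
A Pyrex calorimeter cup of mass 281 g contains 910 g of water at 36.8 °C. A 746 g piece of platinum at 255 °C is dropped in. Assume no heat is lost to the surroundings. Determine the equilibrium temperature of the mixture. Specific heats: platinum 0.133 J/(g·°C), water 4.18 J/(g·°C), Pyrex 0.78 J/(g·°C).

Heat gained plus heat lost sum to zero:
746×0.133×(T − 255) + 910×4.18×(T − 36.8) + 281×0.78×(T − 36.8) = 0
99.22(T − 255) + 3803.8(T − 36.8) + 219.18(T − 36.8) = 0
4122.2 T = 173346
T ≈ 42.05 °C

T_f ≈ 42.1 °C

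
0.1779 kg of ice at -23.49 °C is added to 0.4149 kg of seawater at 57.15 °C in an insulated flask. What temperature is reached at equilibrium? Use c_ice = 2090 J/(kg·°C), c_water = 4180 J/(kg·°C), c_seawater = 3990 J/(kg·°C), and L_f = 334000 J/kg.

T_f ≈ 11.0 °C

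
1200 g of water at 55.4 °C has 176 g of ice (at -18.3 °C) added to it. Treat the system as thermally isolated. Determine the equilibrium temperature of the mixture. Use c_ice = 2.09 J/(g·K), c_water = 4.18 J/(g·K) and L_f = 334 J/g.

T_f ≈ 36.9 °C

Net heat exchanged in the isolated system is zero:
ice -18.3→0 °C: 176·2.09·18.3 = 6731.5
  latent heat to melt: 176·334 = 58784
  meltwater 0→T: 176·4.18·T = 735.68 T
  water: 5016(T − 55.4)
5751.7 T = 277886 − 65515 = 212371
T ≈ 36.92 °C — above 0 °C, consistent with complete melting.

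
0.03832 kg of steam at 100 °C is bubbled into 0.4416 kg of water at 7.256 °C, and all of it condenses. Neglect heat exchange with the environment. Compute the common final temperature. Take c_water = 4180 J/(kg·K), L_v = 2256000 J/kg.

Energy conservation, ΣQ = 0:
steam→water at 100 °C releases m L_v = 0.03832×2256000 = 86450
  condensed water 100 °C→T: 160.18(T − 100)
  water warms: 0.4416×4180×(T − 7.256) = 1845.9(T − 7.256)
2006.1 T = 86450 + 16018 + 13394 = 115861
T ≈ 57.76 °C (< 100 °C, so full condensation is consistent).

T_f ≈ 57.8 °C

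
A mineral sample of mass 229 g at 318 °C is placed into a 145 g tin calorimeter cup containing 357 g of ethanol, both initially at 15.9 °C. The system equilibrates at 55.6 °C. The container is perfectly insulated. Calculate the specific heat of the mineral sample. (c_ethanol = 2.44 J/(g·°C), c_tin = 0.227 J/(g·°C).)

c ≈ 0.597 J/(g·°C)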